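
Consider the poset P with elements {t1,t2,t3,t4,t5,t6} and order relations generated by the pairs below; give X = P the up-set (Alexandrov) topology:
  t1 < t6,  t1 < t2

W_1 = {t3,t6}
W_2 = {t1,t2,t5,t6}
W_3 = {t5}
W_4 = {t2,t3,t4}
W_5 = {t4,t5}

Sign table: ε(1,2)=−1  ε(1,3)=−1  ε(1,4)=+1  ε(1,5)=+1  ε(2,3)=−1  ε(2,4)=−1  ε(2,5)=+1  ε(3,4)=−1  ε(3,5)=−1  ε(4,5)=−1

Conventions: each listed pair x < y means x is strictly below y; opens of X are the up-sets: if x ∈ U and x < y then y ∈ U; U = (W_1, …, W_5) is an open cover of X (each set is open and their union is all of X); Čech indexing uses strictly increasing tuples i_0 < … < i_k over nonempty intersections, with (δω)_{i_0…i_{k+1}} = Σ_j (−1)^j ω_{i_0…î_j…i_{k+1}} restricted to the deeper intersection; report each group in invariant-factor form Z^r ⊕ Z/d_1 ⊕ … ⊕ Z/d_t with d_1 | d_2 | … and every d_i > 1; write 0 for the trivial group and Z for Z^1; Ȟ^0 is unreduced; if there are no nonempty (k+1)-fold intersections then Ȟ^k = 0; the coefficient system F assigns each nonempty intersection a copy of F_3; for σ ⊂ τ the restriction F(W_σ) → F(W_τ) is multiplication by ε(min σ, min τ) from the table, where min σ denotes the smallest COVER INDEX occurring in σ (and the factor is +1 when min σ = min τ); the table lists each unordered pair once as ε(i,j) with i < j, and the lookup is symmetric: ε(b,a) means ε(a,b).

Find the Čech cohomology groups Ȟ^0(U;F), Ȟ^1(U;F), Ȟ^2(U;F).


Ȟ^0 = Z/3,  Ȟ^1 = Z/3 ⊕ Z/3,  Ȟ^2 = 0

nonempty intersections:
  W12={t6} W14={t3} W23={t5} W24={t2} W25={t5} W35={t5} W45={t4}
  W235={t5}
C dims 5,7,1; δ0: rk_F3 4; δ1: rk_F3 1
Ȟ^0: (5−4)−0=1 ⇒ Z/3
Ȟ^1: (7−1)−4=2 ⇒ Z/3 ⊕ Z/3
Ȟ^2: (1−0)−1=0 ⇒ 0


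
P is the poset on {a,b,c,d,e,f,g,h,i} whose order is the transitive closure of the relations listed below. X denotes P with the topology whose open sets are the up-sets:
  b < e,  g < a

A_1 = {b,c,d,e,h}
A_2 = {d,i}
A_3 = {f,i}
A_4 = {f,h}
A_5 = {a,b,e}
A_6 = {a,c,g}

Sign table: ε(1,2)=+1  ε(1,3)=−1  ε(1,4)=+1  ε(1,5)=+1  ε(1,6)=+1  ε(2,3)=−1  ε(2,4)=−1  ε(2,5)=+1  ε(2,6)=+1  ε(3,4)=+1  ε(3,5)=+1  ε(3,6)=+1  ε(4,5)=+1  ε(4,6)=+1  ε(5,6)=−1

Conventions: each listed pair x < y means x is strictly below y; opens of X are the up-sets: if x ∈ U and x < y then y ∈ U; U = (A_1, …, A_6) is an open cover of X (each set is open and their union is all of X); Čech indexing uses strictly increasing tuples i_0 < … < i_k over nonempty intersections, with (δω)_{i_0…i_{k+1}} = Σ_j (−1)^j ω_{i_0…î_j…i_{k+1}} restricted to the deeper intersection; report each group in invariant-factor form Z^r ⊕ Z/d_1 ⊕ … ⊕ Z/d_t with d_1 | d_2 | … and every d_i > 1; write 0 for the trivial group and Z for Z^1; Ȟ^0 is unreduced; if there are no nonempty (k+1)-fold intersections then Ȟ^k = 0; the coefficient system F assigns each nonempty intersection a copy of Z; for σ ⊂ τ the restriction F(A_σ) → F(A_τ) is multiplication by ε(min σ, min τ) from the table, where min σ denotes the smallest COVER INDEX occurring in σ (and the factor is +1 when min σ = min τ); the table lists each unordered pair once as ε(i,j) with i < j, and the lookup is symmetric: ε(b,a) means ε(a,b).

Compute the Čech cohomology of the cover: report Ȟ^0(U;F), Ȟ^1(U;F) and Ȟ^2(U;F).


cover nerve:
  A12={d} A14={h} A15={b,e} A16={c} A23={i} A34={f} A56={a}
C dims 6,7; δ0: rk 6, SNF 1^5·2
Ȟ^0: (6−6)−0=0 ⇒ 0
Ȟ^1: (7−0)−6=1 plus torsion [2] ⇒ Z ⊕ Z/2
Ȟ^2: (0−0)−0=0 ⇒ 0

Ȟ^0 ≅ 0,  Ȟ^1 ≅ Z ⊕ Z/2,  Ȟ^2 ≅ 0


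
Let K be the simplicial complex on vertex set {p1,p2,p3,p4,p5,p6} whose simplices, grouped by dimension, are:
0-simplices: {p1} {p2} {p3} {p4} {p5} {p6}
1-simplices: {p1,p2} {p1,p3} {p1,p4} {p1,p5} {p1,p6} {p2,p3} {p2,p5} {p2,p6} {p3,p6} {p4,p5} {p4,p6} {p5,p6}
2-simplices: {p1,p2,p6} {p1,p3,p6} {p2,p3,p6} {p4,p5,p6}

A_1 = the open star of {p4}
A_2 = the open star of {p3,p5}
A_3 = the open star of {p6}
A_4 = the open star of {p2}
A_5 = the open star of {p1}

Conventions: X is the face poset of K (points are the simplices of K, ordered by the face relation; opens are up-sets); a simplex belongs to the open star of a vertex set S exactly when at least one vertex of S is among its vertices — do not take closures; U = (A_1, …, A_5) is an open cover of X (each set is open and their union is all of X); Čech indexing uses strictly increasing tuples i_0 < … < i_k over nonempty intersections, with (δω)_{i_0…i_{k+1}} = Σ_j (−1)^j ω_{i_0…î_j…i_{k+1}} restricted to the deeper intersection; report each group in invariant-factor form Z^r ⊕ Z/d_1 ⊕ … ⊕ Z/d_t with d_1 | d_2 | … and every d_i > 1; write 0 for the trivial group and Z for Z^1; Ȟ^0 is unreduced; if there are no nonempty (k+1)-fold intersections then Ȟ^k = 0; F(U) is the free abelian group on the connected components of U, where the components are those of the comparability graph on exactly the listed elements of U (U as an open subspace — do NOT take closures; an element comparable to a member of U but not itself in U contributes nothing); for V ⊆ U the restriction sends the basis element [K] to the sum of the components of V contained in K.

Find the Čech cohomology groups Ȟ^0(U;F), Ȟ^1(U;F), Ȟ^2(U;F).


Ȟ^0 ≅ Z,  Ȟ^1 ≅ Z^3,  Ȟ^2 ≅ 0

cover nerve:
  A1={{p4},{p1,p4},{p4,p5},{p4,p6},{p4,p5,p6}} A2={{p3},{p5},{p1,p3},{p1,p5},{p2,p3},{p2,p5},{p3,p6},{p4,p5},{p5,p6},{p1,p3,p6},{p2,p3,p6},{p4,p5,p6}} A3={{p6},{p1,p6},{p2,p6},{p3,p6},{p4,p6},{p5,p6},{p1,p2,p6},{p1,p3,p6},{p2,p3,p6},{p4,p5,p6}} A4={{p2},{p1,p2},{p2,p3},{p2,p5},{p2,p6},{p1,p2,p6},{p2,p3,p6}} A5={{p1},{p1,p2},{p1,p3},{p1,p4},{p1,p5},{p1,p6},{p1,p2,p6},{p1,p3,p6}}
  A12={{p4,p5},{p4,p5,p6}} A13={{p4,p6},{p4,p5,p6}} A15={{p1,p4}} A23={{p3,p6},{p5,p6},{p1,p3,p6},{p2,p3,p6},{p4,p5,p6}} A24={{p2,p3},{p2,p5},{p2,p3,p6}} A25={{p1,p3},{p1,p5},{p1,p3,p6}} A34={{p2,p6},{p1,p2,p6},{p2,p3,p6}} A35={{p1,p6},{p1,p2,p6},{p1,p3,p6}} A45={{p1,p2},{p1,p2,p6}}
  A123={{p4,p5,p6}} A234={{p2,p3,p6}} A235={{p1,p3,p6}} A345={{p1,p2,p6}}
components per intersection:
  A1: {{p4},{p1,p4},{p4,p5},{p4,p6},{p4,p5,p6}}
  A2: {{p3},{p1,p3},{p2,p3},{p3,p6},{p1,p3,p6},{p2,p3,p6}} {{p5},{p1,p5},{p2,p5},{p4,p5},{p5,p6},{p4,p5,p6}}
  A3: {{p6},{p1,p6},{p2,p6},{p3,p6},{p4,p6},{p5,p6},{p1,p2,p6},{p1,p3,p6},{p2,p3,p6},{p4,p5,p6}}
  A4: {{p2},{p1,p2},{p2,p3},{p2,p5},{p2,p6},{p1,p2,p6},{p2,p3,p6}}
  A5: {{p1},{p1,p2},{p1,p3},{p1,p4},{p1,p5},{p1,p6},{p1,p2,p6},{p1,p3,p6}}
  A12: {{p4,p5},{p4,p5,p6}}
  A13: {{p4,p6},{p4,p5,p6}}
  A15: {{p1,p4}}
  A23: {{p3,p6},{p1,p3,p6},{p2,p3,p6}} {{p5,p6},{p4,p5,p6}}
  A24: {{p2,p3},{p2,p3,p6}} {{p2,p5}}
  A25: {{p1,p3},{p1,p3,p6}} {{p1,p5}}
  A34: {{p2,p6},{p1,p2,p6},{p2,p3,p6}}
  A35: {{p1,p6},{p1,p2,p6},{p1,p3,p6}}
  A45: {{p1,p2},{p1,p2,p6}}
  A123: {{p4,p5,p6}}
  A234: {{p2,p3,p6}}
  A235: {{p1,p3,p6}}
  A345: {{p1,p2,p6}}
C dims 6,12,4; δ0: rk 5, SNF 1^5; δ1: rk 4, SNF 1^4
Ȟ^0: (6−5)−0=1 ⇒ Z
Ȟ^1: (12−4)−5=3 ⇒ Z^3
Ȟ^2: (4−0)−4=0 ⇒ 0


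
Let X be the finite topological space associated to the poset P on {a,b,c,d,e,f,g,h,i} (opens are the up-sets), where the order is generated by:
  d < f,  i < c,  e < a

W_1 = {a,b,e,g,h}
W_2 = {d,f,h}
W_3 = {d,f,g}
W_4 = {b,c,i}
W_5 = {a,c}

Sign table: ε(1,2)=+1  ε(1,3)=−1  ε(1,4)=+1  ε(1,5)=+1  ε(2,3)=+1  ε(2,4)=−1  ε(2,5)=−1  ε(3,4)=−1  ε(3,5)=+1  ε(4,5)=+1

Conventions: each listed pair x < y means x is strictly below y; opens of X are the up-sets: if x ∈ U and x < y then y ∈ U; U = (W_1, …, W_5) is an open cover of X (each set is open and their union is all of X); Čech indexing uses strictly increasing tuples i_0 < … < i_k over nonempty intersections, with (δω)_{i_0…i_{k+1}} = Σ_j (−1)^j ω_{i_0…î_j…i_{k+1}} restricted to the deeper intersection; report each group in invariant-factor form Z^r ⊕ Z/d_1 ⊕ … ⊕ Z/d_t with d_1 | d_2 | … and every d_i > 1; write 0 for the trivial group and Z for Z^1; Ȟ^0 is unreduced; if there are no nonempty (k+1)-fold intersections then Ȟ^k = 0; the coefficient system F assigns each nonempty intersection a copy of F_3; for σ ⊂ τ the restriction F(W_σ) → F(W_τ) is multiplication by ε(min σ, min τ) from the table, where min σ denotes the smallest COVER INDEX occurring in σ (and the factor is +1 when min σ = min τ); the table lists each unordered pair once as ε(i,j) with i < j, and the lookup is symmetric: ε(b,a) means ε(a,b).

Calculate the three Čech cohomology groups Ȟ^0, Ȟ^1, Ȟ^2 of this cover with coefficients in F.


nerve simplices:
  W12={h} W13={g} W14={b} W15={a} W23={d,f} W45={c}
C dims 5,6; δ0: rk_F3 5
degree 0: 5−5−0 = 0 → Ȟ^0 ≅ 0
degree 1: 6−0−5 = 1 → Ȟ^1 ≅ Z/3
degree 2: 0−0−0 = 0 → Ȟ^2 ≅ 0

Ȟ^0 ≅ 0,  Ȟ^1 ≅ Z/3,  Ȟ^2 ≅ 0


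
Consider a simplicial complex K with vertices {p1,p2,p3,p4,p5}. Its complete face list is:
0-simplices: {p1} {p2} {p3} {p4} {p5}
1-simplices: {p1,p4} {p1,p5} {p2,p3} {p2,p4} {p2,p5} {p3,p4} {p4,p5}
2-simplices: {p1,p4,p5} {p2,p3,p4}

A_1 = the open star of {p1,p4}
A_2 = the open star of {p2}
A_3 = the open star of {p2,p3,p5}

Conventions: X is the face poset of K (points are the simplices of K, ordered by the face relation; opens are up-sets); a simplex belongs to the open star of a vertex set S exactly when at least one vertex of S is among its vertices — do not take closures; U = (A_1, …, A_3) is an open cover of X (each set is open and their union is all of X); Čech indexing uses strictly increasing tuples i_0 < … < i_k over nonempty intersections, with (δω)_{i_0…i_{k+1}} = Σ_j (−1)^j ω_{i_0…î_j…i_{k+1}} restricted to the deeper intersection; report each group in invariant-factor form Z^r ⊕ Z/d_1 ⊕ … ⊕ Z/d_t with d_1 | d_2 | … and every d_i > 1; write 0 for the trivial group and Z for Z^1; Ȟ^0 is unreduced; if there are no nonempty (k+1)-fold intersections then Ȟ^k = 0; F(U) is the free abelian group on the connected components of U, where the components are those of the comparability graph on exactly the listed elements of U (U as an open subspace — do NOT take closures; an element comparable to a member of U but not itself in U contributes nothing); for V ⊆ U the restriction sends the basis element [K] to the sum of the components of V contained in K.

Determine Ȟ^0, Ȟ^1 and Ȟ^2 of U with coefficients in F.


nerve of the cover:
  A1={{p1},{p4},{p1,p4},{p1,p5},{p2,p4},{p3,p4},{p4,p5},{p1,p4,p5},{p2,p3,p4}} A2={{p2},{p2,p3},{p2,p4},{p2,p5},{p2,p3,p4}} A3={{p2},{p3},{p5},{p1,p5},{p2,p3},{p2,p4},{p2,p5},{p3,p4},{p4,p5},{p1,p4,p5},{p2,p3,p4}}
  A12={{p2,p4},{p2,p3,p4}} A13={{p1,p5},{p2,p4},{p3,p4},{p4,p5},{p1,p4,p5},{p2,p3,p4}} A23={{p2},{p2,p3},{p2,p4},{p2,p5},{p2,p3,p4}}
  A123={{p2,p4},{p2,p3,p4}}
components per intersection:
  A1: {{p1},{p4},{p1,p4},{p1,p5},{p2,p4},{p3,p4},{p4,p5},{p1,p4,p5},{p2,p3,p4}}
  A2: {{p2},{p2,p3},{p2,p4},{p2,p5},{p2,p3,p4}}
  A3: {{p2},{p3},{p5},{p1,p5},{p2,p3},{p2,p4},{p2,p5},{p3,p4},{p4,p5},{p1,p4,p5},{p2,p3,p4}}
  A12: {{p2,p4},{p2,p3,p4}}
  A13: {{p1,p5},{p4,p5},{p1,p4,p5}} {{p2,p4},{p3,p4},{p2,p3,p4}}
  A23: {{p2},{p2,p3},{p2,p4},{p2,p5},{p2,p3,p4}}
  A123: {{p2,p4},{p2,p3,p4}}
C dims 3,4,1; δ0: rk 2, SNF 1^2; δ1: rk 1, SNF 1^1
Ȟ^0 = (3 − 2) − 0 = 1, so Ȟ^0 ≅ Z
Ȟ^1 = (4 − 1) − 2 = 1, so Ȟ^1 ≅ Z
Ȟ^2 = (1 − 0) − 1 = 0, so Ȟ^2 ≅ 0

Ȟ^0 ≅ Z; Ȟ^1 ≅ Z; Ȟ^2 ≅ 0


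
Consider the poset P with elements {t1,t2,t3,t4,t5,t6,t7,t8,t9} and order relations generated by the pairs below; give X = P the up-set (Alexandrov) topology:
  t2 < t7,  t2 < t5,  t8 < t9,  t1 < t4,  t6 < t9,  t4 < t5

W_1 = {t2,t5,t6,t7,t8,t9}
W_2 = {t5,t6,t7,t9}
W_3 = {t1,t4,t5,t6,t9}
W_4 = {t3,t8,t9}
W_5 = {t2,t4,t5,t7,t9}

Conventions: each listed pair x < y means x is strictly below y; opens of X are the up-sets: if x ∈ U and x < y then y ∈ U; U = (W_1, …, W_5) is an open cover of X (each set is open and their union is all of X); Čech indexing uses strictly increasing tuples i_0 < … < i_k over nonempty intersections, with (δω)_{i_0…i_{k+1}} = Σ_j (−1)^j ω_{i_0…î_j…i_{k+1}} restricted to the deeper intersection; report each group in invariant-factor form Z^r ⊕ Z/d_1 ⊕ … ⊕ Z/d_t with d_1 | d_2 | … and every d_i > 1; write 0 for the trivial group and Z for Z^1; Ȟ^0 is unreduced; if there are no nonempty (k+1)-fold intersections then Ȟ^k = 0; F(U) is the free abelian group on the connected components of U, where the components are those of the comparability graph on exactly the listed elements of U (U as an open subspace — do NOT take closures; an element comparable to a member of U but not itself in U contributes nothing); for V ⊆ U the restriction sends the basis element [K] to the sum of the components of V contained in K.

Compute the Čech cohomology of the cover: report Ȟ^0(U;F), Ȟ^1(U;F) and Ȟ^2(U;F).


intersection data:
  W12={t5,t6,t7,t9} W13={t5,t6,t9} W14={t8,t9} W15={t2,t5,t7,t9} W23={t5,t6,t9} W24={t9} W25={t5,t7,t9} W34={t9} W35={t4,t5,t9} W45={t9}
  W123={t5,t6,t9} W124={t9} W125={t5,t7,t9} W134={t9} W135={t5,t9} W145={t9} W234={t9} W235={t5,t9} W245={t9} W345={t9}
  W1234={t9} W1235={t5,t9} W1245={t9} W1345={t9} W2345={t9}
  W12345={t9}
components per intersection:
  W1: {t2,t5,t7} {t6,t8,t9}
  W2: {t5} {t6,t9} {t7}
  W3: {t1,t4,t5} {t6,t9}
  W4: {t3} {t8,t9}
  W5: {t2,t4,t5,t7} {t9}
  W12: {t5} {t6,t9} {t7}
  W13: {t5} {t6,t9}
  W14: {t8,t9}
  W15: {t2,t5,t7} {t9}
  W23: {t5} {t6,t9}
  W24: {t9}
  W25: {t5} {t7} {t9}
  W34: {t9}
  W35: {t4,t5} {t9}
  W45: {t9}
  W123: {t5} {t6,t9}
  W124: {t9}
  W125: {t5} {t7} {t9}
  W134: {t9}
  W135: {t5} {t9}
  W145: {t9}
  W234: {t9}
  W235: {t5} {t9}
  W245: {t9}
  W345: {t9}
  W1234: {t9}
  W1235: {t5} {t9}
  W1245: {t9}
  W1345: {t9}
  W2345: {t9}
  W12345: {t9}
C dims 11,18,15,6; δ0: rk 8, SNF 1^8; δ1: rk 10, SNF 1^10; δ2: rk 5, SNF 1^5
Ȟ^0 = (11 − 8) − 0 = 3, so Ȟ^0 ≅ Z^3
Ȟ^1 = (18 − 10) − 8 = 0, so Ȟ^1 ≅ 0
Ȟ^2 = (15 − 5) − 10 = 0, so Ȟ^2 ≅ 0

Ȟ^0 ≅ Z^3; Ȟ^1 ≅ 0; Ȟ^2 ≅ 0


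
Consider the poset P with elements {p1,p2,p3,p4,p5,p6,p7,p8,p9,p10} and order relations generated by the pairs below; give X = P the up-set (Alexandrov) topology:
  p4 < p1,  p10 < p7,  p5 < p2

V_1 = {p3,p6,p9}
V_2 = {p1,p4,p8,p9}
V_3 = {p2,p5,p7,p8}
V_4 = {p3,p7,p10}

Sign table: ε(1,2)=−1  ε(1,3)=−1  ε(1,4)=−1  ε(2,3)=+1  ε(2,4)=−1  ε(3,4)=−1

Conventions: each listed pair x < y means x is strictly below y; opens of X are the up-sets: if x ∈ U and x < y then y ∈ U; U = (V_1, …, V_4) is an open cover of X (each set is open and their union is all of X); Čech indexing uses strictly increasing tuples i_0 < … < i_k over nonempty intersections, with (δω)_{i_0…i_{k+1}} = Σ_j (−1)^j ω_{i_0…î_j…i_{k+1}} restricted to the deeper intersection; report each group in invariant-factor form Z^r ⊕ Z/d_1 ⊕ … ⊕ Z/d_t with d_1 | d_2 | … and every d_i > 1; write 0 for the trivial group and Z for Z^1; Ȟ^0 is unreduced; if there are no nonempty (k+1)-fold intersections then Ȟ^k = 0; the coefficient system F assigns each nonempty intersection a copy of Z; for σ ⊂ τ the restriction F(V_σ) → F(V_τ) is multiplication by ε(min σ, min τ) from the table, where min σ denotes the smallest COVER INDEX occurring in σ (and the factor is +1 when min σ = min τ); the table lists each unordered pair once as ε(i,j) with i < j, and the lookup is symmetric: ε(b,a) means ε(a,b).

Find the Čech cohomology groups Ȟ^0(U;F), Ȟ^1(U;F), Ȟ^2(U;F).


nerve simplices:
  V12={p9} V14={p3} V23={p8} V34={p7}
C dims 4,4; δ0: rk 4, SNF 1^3·2
degree 0: 4−4−0 = 0 → Ȟ^0 ≅ 0
degree 1: 4−0−4 = 0 plus torsion [2] → Ȟ^1 ≅ Z/2
degree 2: 0−0−0 = 0 → Ȟ^2 ≅ 0

Ȟ^0(U;F) ≅ 0; Ȟ^1(U;F) ≅ Z/2; Ȟ^2(U;F) ≅ 0


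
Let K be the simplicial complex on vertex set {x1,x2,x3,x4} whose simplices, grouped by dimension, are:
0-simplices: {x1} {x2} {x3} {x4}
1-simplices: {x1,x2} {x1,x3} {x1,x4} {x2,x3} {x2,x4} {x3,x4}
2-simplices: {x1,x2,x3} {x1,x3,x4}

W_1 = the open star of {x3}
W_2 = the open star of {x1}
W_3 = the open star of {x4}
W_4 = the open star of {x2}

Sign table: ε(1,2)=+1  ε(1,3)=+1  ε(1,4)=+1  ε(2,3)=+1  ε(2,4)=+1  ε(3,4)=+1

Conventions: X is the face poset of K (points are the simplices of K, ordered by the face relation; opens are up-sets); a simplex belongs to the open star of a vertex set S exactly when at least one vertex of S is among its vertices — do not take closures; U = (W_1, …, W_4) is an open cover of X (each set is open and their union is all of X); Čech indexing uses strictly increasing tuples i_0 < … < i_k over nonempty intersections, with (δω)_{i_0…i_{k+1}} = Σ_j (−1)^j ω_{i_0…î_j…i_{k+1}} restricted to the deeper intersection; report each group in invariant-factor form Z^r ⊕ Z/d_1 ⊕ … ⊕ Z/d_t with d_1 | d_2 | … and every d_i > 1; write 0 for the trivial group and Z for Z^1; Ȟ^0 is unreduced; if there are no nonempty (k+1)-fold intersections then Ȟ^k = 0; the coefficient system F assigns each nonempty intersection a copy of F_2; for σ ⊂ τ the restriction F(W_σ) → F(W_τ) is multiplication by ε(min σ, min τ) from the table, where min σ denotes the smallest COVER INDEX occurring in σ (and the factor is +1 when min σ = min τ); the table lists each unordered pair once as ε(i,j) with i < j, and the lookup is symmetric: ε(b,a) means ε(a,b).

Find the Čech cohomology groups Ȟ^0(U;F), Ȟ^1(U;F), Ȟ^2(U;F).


nerve of the cover:
  W1={{x3},{x1,x3},{x2,x3},{x3,x4},{x1,x2,x3},{x1,x3,x4}} W2={{x1},{x1,x2},{x1,x3},{x1,x4},{x1,x2,x3},{x1,x3,x4}} W3={{x4},{x1,x4},{x2,x4},{x3,x4},{x1,x3,x4}} W4={{x2},{x1,x2},{x2,x3},{x2,x4},{x1,x2,x3}}
  W12={{x1,x3},{x1,x2,x3},{x1,x3,x4}} W13={{x3,x4},{x1,x3,x4}} W14={{x2,x3},{x1,x2,x3}} W23={{x1,x4},{x1,x3,x4}} W24={{x1,x2},{x1,x2,x3}} W34={{x2,x4}}
  W123={{x1,x3,x4}} W124={{x1,x2,x3}}
C dims 4,6,2; δ0: rk_F2 3; δ1: rk_F2 2
Ȟ^0 = (4 − 3) − 0 = 1, so Ȟ^0 ≅ Z/2
Ȟ^1 = (6 − 2) − 3 = 1, so Ȟ^1 ≅ Z/2
Ȟ^2 = (2 − 0) − 2 = 0, so Ȟ^2 ≅ 0

Ȟ^0 = Z/2, Ȟ^1 = Z/2 and Ȟ^2 = 0


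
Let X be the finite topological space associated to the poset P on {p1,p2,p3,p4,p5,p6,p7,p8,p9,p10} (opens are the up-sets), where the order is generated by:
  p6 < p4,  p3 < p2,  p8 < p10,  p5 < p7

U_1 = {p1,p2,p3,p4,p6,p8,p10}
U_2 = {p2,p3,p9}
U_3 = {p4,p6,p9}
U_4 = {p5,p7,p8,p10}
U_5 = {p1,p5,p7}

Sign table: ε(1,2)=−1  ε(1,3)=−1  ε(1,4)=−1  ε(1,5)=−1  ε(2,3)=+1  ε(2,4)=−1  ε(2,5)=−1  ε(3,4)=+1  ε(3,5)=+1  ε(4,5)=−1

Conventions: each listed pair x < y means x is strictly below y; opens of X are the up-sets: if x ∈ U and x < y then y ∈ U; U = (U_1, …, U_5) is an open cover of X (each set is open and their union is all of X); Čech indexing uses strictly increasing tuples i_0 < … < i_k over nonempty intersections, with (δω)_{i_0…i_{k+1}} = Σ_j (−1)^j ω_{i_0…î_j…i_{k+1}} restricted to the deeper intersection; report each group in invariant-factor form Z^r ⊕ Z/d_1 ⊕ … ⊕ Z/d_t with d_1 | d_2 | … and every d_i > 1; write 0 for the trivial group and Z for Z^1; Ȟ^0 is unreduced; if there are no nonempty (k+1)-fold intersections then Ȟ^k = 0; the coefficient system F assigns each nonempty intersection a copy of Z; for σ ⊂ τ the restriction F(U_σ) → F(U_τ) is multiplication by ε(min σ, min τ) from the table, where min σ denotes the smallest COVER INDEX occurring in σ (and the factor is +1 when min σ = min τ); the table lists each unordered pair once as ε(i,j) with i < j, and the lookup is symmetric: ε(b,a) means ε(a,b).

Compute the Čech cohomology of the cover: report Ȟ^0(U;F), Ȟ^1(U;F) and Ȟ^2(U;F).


Ȟ^0 = 0,  Ȟ^1 = Z ⊕ Z/2,  Ȟ^2 = 0

cover nerve:
  U12={p2,p3} U13={p4,p6} U14={p8,p10} U15={p1} U23={p9} U45={p5,p7}
C dims 5,6; δ0: rk 5, SNF 1^4·2
Ȟ^0: (5−5)−0=0 ⇒ 0
Ȟ^1: (6−0)−5=1 plus torsion [2] ⇒ Z ⊕ Z/2
Ȟ^2: (0−0)−0=0 ⇒ 0


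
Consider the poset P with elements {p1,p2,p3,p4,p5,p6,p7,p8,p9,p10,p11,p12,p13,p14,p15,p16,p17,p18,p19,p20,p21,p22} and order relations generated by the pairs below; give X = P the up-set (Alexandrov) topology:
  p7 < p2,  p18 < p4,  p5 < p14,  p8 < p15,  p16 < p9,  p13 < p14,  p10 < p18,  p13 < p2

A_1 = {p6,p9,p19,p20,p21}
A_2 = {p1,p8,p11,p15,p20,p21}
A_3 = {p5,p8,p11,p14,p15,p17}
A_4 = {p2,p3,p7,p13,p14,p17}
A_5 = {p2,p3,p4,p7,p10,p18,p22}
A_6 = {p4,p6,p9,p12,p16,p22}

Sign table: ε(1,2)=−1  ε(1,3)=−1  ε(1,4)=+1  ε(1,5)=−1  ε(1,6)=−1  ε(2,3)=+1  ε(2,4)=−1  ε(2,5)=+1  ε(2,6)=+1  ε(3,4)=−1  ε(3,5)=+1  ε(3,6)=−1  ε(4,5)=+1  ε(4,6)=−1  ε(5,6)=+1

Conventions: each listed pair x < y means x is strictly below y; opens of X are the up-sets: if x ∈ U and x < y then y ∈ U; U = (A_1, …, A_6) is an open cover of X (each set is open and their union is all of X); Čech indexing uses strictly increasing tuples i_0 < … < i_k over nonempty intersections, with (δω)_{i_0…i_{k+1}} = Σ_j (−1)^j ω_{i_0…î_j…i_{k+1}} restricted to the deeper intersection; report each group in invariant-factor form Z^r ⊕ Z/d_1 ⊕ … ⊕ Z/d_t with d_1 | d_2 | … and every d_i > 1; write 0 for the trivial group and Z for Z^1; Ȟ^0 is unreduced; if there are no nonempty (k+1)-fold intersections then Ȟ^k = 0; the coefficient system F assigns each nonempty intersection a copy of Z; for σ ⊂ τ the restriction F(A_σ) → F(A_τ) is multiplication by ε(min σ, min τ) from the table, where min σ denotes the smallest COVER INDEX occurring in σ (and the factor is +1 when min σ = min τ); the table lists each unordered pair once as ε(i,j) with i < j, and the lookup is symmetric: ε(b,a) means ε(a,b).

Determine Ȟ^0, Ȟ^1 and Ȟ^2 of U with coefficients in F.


Ȟ^0 ≅ 0, Ȟ^1 ≅ Z/2, Ȟ^2 ≅ 0

nerve simplices:
  A12={p20,p21} A16={p6,p9} A23={p8,p11,p15} A34={p14,p17} A45={p2,p3,p7} A56={p4,p22}
C dims 6,6; δ0: rk 6, SNF 1^5·2
degree 0: 6−6−0 = 0 → Ȟ^0 ≅ 0
degree 1: 6−0−6 = 0 plus torsion [2] → Ȟ^1 ≅ Z/2
degree 2: 0−0−0 = 0 → Ȟ^2 ≅ 0


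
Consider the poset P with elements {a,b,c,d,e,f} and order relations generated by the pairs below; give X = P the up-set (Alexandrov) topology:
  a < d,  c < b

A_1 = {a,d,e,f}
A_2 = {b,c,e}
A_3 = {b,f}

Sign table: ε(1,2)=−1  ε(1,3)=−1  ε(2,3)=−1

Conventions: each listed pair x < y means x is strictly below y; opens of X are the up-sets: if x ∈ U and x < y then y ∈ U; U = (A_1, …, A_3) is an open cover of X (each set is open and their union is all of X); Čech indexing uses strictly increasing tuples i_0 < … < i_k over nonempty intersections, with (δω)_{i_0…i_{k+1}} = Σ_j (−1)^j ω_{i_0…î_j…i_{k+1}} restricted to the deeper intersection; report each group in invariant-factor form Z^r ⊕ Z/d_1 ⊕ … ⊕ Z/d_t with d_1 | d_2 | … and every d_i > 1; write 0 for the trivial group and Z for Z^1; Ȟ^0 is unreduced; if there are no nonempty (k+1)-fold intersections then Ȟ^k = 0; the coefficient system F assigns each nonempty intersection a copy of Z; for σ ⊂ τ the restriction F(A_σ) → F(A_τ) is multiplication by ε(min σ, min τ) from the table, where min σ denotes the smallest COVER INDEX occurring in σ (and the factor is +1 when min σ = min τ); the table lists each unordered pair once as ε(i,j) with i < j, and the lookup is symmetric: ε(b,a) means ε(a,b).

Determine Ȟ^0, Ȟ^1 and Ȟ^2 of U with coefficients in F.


nerve of the cover:
  A12={e} A13={f} A23={b}
C dims 3,3; δ0: rk 3, SNF 1^2·2
Ȟ^0 = (3 − 3) − 0 = 0, so Ȟ^0 ≅ 0
Ȟ^1 = (3 − 0) − 3 = 0 plus torsion [2], so Ȟ^1 ≅ Z/2
Ȟ^2 = (0 − 0) − 0 = 0, so Ȟ^2 ≅ 0

Ȟ^0 = 0, Ȟ^1 = Z/2, Ȟ^2 = 0


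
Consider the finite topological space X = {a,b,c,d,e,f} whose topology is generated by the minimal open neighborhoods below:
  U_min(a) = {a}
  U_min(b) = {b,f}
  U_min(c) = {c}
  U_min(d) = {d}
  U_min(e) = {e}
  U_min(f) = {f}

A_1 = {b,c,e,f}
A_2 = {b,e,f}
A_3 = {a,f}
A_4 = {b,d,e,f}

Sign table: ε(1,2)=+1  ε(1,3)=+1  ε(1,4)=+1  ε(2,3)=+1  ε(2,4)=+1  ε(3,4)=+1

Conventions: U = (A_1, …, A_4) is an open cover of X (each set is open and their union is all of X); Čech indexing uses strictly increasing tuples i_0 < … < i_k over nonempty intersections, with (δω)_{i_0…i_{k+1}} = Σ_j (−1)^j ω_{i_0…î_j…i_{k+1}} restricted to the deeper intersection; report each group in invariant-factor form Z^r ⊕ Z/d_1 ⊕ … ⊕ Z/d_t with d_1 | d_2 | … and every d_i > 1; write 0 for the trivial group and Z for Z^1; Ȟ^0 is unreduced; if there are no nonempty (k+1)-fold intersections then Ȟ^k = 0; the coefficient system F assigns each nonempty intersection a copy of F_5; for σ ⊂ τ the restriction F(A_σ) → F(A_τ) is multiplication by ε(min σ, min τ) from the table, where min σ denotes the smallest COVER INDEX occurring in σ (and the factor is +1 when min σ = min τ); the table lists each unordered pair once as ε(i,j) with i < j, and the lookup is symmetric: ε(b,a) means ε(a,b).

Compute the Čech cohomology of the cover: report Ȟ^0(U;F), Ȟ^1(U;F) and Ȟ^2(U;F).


Ȟ^0 = Z/5,  Ȟ^1 = 0,  Ȟ^2 = 0

intersection data:
  A12={b,e,f} A13={f} A14={b,e,f} A23={f} A24={b,e,f} A34={f}
  A123={f} A124={b,e,f} A134={f} A234={f}
  A1234={f}
C dims 4,6,4,1; δ0: rk_F5 3; δ1: rk_F5 3; δ2: rk_F5 1
Ȟ^0 = (4 − 3) − 0 = 1, so Ȟ^0 ≅ Z/5
Ȟ^1 = (6 − 3) − 3 = 0, so Ȟ^1 ≅ 0
Ȟ^2 = (4 − 1) − 3 = 0, so Ȟ^2 ≅ 0


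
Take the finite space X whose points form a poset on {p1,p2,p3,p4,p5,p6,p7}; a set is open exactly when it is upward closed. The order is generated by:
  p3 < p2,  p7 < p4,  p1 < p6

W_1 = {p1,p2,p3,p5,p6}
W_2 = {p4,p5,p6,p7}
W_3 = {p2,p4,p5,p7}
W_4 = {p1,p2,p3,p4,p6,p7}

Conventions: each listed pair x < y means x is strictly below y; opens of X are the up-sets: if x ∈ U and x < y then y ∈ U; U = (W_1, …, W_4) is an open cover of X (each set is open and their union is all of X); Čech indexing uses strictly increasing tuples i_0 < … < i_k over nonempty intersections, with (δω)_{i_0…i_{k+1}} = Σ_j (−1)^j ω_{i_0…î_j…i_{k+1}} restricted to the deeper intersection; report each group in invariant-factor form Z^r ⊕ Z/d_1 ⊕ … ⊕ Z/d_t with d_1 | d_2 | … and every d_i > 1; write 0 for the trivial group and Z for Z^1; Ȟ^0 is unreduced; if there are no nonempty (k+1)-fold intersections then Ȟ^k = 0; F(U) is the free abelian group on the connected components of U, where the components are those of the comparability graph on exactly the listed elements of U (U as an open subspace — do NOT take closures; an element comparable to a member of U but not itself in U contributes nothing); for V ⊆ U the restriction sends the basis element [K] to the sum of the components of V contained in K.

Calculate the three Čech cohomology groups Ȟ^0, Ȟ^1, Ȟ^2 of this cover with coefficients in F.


Ȟ^0(U;F) ≅ Z^4, Ȟ^1(U;F) ≅ 0, Ȟ^2(U;F) ≅ 0

cover nerve:
  W12={p5,p6} W13={p2,p5} W14={p1,p2,p3,p6} W23={p4,p5,p7} W24={p4,p6,p7} W34={p2,p4,p7}
  W123={p5} W124={p6} W134={p2} W234={p4,p7}
components per intersection:
  W1: {p1,p6} {p2,p3} {p5}
  W2: {p4,p7} {p5} {p6}
  W3: {p2} {p4,p7} {p5}
  W4: {p1,p6} {p2,p3} {p4,p7}
  W12: {p5} {p6}
  W13: {p2} {p5}
  W14: {p1,p6} {p2,p3}
  W23: {p4,p7} {p5}
  W24: {p4,p7} {p6}
  W34: {p2} {p4,p7}
  W123: {p5}
  W124: {p6}
  W134: {p2}
  W234: {p4,p7}
C dims 12,12,4; δ0: rk 8, SNF 1^8; δ1: rk 4, SNF 1^4
Ȟ^0: (12−8)−0=4 ⇒ Z^4
Ȟ^1: (12−4)−8=0 ⇒ 0
Ȟ^2: (4−0)−4=0 ⇒ 0


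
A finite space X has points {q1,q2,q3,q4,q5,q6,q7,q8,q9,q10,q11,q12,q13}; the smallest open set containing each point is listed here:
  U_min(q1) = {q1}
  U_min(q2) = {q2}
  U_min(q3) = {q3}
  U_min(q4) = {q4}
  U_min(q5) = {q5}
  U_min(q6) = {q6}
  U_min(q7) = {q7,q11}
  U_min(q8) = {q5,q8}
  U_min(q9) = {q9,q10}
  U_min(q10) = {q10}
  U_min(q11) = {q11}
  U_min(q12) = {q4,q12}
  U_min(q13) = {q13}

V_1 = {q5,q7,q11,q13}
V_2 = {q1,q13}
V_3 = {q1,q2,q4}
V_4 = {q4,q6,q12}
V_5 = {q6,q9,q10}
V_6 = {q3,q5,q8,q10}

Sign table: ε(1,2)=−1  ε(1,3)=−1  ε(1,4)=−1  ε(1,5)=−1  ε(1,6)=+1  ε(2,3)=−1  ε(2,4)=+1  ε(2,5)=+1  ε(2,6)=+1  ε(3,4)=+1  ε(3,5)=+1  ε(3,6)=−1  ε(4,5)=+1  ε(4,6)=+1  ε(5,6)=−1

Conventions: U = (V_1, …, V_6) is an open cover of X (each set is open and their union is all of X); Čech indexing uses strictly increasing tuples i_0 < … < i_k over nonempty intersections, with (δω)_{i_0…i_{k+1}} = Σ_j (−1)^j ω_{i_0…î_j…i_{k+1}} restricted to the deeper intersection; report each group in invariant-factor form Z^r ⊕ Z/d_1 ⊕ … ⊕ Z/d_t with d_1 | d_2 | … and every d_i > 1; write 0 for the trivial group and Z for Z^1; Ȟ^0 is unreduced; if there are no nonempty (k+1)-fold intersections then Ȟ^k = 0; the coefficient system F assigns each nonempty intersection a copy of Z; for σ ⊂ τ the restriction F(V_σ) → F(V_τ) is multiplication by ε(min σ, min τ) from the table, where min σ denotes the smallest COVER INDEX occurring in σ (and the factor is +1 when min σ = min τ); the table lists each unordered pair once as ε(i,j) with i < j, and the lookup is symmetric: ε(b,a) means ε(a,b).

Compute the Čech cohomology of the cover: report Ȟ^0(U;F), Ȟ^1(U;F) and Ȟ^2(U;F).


cover nerve:
  V12={q13} V16={q5} V23={q1} V34={q4} V45={q6} V56={q10}
C dims 6,6; δ0: rk 6, SNF 1^5·2
Ȟ^0: (6−6)−0=0 ⇒ 0
Ȟ^1: (6−0)−6=0 plus torsion [2] ⇒ Z/2
Ȟ^2: (0−0)−0=0 ⇒ 0

Ȟ^0(U;F) ≅ 0; Ȟ^1(U;F) ≅ Z/2; Ȟ^2(U;F) ≅ 0


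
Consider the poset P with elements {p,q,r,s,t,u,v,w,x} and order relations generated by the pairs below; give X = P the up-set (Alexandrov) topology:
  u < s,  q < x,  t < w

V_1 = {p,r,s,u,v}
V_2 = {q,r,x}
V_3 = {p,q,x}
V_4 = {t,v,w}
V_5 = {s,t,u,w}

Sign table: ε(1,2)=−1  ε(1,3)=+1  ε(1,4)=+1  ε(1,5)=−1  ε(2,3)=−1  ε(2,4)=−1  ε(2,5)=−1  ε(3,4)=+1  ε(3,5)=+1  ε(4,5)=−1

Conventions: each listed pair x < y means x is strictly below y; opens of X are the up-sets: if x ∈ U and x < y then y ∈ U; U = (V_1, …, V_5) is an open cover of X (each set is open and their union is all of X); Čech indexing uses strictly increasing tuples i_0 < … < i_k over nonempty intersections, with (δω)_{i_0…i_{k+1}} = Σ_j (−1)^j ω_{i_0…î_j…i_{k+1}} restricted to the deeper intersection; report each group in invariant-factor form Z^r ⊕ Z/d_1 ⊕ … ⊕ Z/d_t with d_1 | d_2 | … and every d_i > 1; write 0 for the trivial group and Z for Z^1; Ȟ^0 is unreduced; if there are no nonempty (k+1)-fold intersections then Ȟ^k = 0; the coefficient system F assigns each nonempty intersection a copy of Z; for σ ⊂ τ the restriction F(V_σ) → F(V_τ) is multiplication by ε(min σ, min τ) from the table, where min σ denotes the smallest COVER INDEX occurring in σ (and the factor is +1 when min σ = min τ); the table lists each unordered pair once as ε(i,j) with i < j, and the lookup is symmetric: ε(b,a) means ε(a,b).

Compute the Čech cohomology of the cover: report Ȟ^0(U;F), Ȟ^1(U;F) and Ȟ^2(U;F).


nerve of the cover:
  V12={r} V13={p} V14={v} V15={s,u} V23={q,x} V45={t,w}
C dims 5,6; δ0: rk 4, SNF 1^4
Ȟ^0 = (5 − 4) − 0 = 1, so Ȟ^0 ≅ Z
Ȟ^1 = (6 − 0) − 4 = 2, so Ȟ^1 ≅ Z^2
Ȟ^2 = (0 − 0) − 0 = 0, so Ȟ^2 ≅ 0

Ȟ^0 = Z, Ȟ^1 = Z^2 and Ȟ^2 = 0


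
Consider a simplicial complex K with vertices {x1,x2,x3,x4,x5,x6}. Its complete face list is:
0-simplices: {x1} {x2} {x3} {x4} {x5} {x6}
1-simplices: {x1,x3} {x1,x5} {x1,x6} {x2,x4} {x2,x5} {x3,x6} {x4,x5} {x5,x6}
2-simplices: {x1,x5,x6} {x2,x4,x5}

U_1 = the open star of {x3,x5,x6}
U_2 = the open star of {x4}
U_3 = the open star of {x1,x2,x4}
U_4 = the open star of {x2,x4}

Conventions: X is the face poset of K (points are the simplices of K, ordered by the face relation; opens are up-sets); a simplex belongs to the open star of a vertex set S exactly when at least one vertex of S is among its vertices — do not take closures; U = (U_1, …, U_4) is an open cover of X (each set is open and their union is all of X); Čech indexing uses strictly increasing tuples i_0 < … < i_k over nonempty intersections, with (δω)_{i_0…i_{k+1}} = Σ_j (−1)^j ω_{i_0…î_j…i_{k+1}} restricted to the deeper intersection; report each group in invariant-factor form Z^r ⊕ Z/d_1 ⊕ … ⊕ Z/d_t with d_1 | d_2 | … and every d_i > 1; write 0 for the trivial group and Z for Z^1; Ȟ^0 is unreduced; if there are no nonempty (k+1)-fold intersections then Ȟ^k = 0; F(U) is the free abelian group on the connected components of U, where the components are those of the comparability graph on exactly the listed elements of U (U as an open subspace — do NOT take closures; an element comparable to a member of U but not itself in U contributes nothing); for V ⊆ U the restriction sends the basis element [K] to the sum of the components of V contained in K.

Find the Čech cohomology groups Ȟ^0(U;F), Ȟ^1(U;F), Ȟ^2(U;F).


Ȟ^0(U;F) ≅ Z; Ȟ^1(U;F) ≅ Z; Ȟ^2(U;F) ≅ 0

nonempty overlaps:
  U1={{x3},{x5},{x6},{x1,x3},{x1,x5},{x1,x6},{x2,x5},{x3,x6},{x4,x5},{x5,x6},{x1,x5,x6},{x2,x4,x5}} U2={{x4},{x2,x4},{x4,x5},{x2,x4,x5}} U3={{x1},{x2},{x4},{x1,x3},{x1,x5},{x1,x6},{x2,x4},{x2,x5},{x4,x5},{x1,x5,x6},{x2,x4,x5}} U4={{x2},{x4},{x2,x4},{x2,x5},{x4,x5},{x2,x4,x5}}
  U12={{x4,x5},{x2,x4,x5}} U13={{x1,x3},{x1,x5},{x1,x6},{x2,x5},{x4,x5},{x1,x5,x6},{x2,x4,x5}} U14={{x2,x5},{x4,x5},{x2,x4,x5}} U23={{x4},{x2,x4},{x4,x5},{x2,x4,x5}} U24={{x4},{x2,x4},{x4,x5},{x2,x4,x5}} U34={{x2},{x4},{x2,x4},{x2,x5},{x4,x5},{x2,x4,x5}}
  U123={{x4,x5},{x2,x4,x5}} U124={{x4,x5},{x2,x4,x5}} U134={{x2,x5},{x4,x5},{x2,x4,x5}} U234={{x4},{x2,x4},{x4,x5},{x2,x4,x5}}
  U1234={{x4,x5},{x2,x4,x5}}
components per intersection:
  U1: {{x3},{x5},{x6},{x1,x3},{x1,x5},{x1,x6},{x2,x5},{x3,x6},{x4,x5},{x5,x6},{x1,x5,x6},{x2,x4,x5}}
  U2: {{x4},{x2,x4},{x4,x5},{x2,x4,x5}}
  U3: {{x1},{x1,x3},{x1,x5},{x1,x6},{x1,x5,x6}} {{x2},{x4},{x2,x4},{x2,x5},{x4,x5},{x2,x4,x5}}
  U4: {{x2},{x4},{x2,x4},{x2,x5},{x4,x5},{x2,x4,x5}}
  U12: {{x4,x5},{x2,x4,x5}}
  U13: {{x1,x3}} {{x1,x5},{x1,x6},{x1,x5,x6}} {{x2,x5},{x4,x5},{x2,x4,x5}}
  U14: {{x2,x5},{x4,x5},{x2,x4,x5}}
  U23: {{x4},{x2,x4},{x4,x5},{x2,x4,x5}}
  U24: {{x4},{x2,x4},{x4,x5},{x2,x4,x5}}
  U34: {{x2},{x4},{x2,x4},{x2,x5},{x4,x5},{x2,x4,x5}}
  U123: {{x4,x5},{x2,x4,x5}}
  U124: {{x4,x5},{x2,x4,x5}}
  U134: {{x2,x5},{x4,x5},{x2,x4,x5}}
  U234: {{x4},{x2,x4},{x4,x5},{x2,x4,x5}}
  U1234: {{x4,x5},{x2,x4,x5}}
C dims 5,8,4,1; δ0: rk 4, SNF 1^4; δ1: rk 3, SNF 1^3; δ2: rk 1, SNF 1^1
degree 0: 5−4−0 = 1 → Ȟ^0 ≅ Z
degree 1: 8−3−4 = 1 → Ȟ^1 ≅ Z
degree 2: 4−1−3 = 0 → Ȟ^2 ≅ 0


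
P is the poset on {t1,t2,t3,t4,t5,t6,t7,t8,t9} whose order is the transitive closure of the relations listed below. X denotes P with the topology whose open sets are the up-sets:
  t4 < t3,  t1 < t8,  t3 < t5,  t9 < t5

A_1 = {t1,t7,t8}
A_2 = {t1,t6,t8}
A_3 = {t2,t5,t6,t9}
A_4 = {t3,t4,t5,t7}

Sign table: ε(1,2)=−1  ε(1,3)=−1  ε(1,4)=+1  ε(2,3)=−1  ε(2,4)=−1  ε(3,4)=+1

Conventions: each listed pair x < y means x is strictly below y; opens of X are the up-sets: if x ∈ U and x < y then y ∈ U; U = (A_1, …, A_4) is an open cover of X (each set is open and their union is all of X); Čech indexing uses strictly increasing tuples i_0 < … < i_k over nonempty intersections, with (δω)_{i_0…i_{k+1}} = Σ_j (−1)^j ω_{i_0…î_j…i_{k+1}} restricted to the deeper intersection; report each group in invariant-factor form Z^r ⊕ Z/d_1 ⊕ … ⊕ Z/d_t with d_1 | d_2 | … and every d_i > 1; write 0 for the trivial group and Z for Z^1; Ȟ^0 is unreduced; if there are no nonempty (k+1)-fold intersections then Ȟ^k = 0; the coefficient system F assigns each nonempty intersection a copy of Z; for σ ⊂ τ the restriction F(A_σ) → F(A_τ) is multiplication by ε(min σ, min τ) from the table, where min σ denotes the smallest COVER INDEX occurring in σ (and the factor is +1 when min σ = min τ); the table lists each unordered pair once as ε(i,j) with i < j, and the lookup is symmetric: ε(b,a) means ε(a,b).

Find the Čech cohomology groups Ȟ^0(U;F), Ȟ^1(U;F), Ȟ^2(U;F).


nerve simplices:
  A12={t1,t8} A14={t7} A23={t6} A34={t5}
C dims 4,4; δ0: rk 3, SNF 1^3
degree 0: 4−3−0 = 1 → Ȟ^0 ≅ Z
degree 1: 4−0−3 = 1 → Ȟ^1 ≅ Z
degree 2: 0−0−0 = 0 → Ȟ^2 ≅ 0

Ȟ^0 = Z, Ȟ^1 = Z and Ȟ^2 = 0


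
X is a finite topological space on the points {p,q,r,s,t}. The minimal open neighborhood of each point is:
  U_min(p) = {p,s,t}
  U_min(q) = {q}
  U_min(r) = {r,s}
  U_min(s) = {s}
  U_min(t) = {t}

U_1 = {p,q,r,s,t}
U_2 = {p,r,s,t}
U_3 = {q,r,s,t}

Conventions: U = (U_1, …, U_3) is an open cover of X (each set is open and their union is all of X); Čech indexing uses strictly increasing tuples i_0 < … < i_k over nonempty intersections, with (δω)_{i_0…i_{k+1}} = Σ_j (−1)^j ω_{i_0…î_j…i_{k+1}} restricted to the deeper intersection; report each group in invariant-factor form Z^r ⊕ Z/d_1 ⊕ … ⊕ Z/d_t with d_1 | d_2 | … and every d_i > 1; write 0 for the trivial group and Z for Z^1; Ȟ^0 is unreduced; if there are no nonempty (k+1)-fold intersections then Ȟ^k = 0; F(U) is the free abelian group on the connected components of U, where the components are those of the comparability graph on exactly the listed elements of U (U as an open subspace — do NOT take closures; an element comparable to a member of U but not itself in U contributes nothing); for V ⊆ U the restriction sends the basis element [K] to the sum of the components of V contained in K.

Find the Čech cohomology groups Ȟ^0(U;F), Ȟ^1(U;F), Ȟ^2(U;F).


nerve of the cover:
  U12={p,r,s,t} U13={q,r,s,t} U23={r,s,t}
  U123={r,s,t}
components per intersection:
  U1: {p,r,s,t} {q}
  U2: {p,r,s,t}
  U3: {q} {r,s} {t}
  U12: {p,r,s,t}
  U13: {q} {r,s} {t}
  U23: {r,s} {t}
  U123: {r,s} {t}
C dims 6,6,2; δ0: rk 4, SNF 1^4; δ1: rk 2, SNF 1^2
Ȟ^0 = (6 − 4) − 0 = 2, so Ȟ^0 ≅ Z^2
Ȟ^1 = (6 − 2) − 4 = 0, so Ȟ^1 ≅ 0
Ȟ^2 = (2 − 0) − 2 = 0, so Ȟ^2 ≅ 0

Ȟ^0(U;F) ≅ Z^2,  Ȟ^1(U;F) ≅ 0,  Ȟ^2(U;F) ≅ 0


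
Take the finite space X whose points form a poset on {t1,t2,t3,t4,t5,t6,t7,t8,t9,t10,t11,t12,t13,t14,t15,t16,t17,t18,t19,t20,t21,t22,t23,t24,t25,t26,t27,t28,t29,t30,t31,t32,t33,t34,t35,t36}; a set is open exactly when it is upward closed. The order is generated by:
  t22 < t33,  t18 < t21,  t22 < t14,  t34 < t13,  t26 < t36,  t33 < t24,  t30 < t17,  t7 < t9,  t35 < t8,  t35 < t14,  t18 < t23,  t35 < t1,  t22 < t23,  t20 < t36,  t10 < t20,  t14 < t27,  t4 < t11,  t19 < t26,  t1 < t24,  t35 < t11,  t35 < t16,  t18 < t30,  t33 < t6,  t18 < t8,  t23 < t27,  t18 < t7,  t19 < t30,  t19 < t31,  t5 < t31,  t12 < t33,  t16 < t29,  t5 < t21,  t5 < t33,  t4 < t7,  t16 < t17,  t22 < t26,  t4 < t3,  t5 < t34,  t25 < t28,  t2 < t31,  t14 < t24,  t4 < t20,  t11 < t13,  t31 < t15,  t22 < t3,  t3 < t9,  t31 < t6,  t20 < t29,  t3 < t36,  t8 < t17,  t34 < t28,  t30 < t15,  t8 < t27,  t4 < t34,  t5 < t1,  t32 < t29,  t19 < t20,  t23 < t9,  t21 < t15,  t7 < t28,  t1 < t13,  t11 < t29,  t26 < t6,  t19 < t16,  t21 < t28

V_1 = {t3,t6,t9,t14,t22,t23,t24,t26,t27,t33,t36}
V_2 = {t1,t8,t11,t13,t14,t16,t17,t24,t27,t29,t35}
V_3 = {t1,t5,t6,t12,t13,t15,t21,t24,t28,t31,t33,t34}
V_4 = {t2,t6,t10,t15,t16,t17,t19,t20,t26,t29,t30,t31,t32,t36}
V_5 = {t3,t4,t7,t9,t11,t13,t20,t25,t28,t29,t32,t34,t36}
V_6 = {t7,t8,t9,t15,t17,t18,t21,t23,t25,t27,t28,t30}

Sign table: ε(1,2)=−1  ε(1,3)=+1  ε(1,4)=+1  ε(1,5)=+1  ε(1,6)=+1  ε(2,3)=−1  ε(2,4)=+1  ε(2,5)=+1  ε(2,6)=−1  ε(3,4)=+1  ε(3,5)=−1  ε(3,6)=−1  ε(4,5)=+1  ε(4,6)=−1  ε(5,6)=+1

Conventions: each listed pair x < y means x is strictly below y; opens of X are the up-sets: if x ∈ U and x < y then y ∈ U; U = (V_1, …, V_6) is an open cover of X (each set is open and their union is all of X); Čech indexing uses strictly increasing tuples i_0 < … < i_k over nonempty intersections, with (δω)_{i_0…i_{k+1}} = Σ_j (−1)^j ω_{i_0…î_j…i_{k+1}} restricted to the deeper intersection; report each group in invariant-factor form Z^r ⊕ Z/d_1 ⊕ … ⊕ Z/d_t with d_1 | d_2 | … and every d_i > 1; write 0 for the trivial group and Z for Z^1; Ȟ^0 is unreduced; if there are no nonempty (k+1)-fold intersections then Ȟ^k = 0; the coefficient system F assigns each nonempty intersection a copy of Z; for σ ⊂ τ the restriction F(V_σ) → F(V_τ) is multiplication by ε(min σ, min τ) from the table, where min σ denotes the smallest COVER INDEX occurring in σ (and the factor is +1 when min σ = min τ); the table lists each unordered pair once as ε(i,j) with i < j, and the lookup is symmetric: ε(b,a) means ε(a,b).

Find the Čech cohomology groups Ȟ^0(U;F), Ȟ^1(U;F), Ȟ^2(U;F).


Ȟ^0 ≅ 0, Ȟ^1 ≅ Z/2 and Ȟ^2 ≅ Z

nerve simplices:
  V12={t14,t24,t27} V13={t6,t24,t33} V14={t6,t26,t36} V15={t3,t9,t36} V16={t9,t23,t27} V23={t1,t13,t24} V24={t16,t17,t29} V25={t11,t13,t29} V26={t8,t17,t27} V34={t6,t15,t31} V35={t13,t28,t34} V36={t15,t21,t28} V45={t20,t29,t32,t36} V46={t15,t17,t30} V56={t7,t9,t25,t28}
  V123={t24} V126={t27} V134={t6} V145={t36} V156={t9} V235={t13} V245={t29} V246={t17} V346={t15} V356={t28}
C dims 6,15,10; δ0: rk 6, SNF 1^5·2; δ1: rk 9, SNF 1^9
degree 0: 6−6−0 = 0 → Ȟ^0 ≅ 0
degree 1: 15−9−6 = 0 plus torsion [2] → Ȟ^1 ≅ Z/2
degree 2: 10−0−9 = 1 → Ȟ^2 ≅ Z
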